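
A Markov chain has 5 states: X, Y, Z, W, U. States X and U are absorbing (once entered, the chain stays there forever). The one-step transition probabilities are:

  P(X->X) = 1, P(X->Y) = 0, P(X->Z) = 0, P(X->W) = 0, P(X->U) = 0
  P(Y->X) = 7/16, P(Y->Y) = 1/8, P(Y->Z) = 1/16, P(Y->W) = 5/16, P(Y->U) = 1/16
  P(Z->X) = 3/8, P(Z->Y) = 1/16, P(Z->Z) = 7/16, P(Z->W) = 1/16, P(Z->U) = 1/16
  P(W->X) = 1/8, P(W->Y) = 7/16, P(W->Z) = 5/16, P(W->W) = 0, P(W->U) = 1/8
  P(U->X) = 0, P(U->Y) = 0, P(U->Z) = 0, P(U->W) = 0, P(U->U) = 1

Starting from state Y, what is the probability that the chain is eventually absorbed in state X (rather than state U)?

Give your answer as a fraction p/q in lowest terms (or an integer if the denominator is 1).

Let a_i = P(absorbed in X | start in state i).
Boundary conditions: a_X = 1, a_U = 0.
For each transient state i, a_i = sum_j P(i->j) * a_j:
  a_Y = 7/16*a_X + 1/8*a_Y + 1/16*a_Z + 5/16*a_W + 1/16*a_U
  a_Z = 3/8*a_X + 1/16*a_Y + 7/16*a_Z + 1/16*a_W + 1/16*a_U
  a_W = 1/8*a_X + 7/16*a_Y + 5/16*a_Z + 0*a_W + 1/8*a_U

Substituting a_X = 1 and a_U = 0, rearrange to (I - Q) a = r where r[i] = P(i -> X):
  [7/8, -1/16, -5/16] . (a_Y, a_Z, a_W) = 7/16
  [-1/16, 9/16, -1/16] . (a_Y, a_Z, a_W) = 3/8
  [-7/16, -5/16, 1] . (a_Y, a_Z, a_W) = 1/8

Solving yields:
  a_Y = 1311/1583
  a_Z = 1333/1583
  a_W = 1188/1583

Starting state is Y, so the absorption probability is a_Y = 1311/1583.

Answer: 1311/1583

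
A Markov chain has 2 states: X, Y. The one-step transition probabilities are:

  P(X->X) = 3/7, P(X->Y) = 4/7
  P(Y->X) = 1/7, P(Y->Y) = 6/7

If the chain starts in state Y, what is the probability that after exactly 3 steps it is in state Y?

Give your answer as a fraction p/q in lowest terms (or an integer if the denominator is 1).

Answer: 276/343

Derivation:
Computing P^3 by repeated multiplication:
P^1 =
  X: [3/7, 4/7]
  Y: [1/7, 6/7]
P^2 =
  X: [13/49, 36/49]
  Y: [9/49, 40/49]
P^3 =
  X: [75/343, 268/343]
  Y: [67/343, 276/343]

(P^3)[Y -> Y] = 276/343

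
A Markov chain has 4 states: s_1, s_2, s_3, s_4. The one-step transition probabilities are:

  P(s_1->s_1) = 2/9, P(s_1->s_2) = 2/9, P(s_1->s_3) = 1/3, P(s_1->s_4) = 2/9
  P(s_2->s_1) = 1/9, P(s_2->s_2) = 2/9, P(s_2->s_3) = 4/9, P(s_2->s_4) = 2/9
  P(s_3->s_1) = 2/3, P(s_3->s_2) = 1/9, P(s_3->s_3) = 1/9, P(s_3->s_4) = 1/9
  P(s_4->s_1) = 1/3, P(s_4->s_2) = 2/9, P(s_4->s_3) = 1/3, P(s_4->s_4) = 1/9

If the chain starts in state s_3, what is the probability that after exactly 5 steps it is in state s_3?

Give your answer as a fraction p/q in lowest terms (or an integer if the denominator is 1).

Computing P^5 by repeated multiplication:
P^1 =
  s_1: [2/9, 2/9, 1/3, 2/9]
  s_2: [1/9, 2/9, 4/9, 2/9]
  s_3: [2/3, 1/9, 1/9, 1/9]
  s_4: [1/3, 2/9, 1/3, 1/9]
P^2 =
  s_1: [10/27, 5/27, 23/81, 13/81]
  s_2: [34/81, 14/81, 7/27, 4/27]
  s_3: [22/81, 17/81, 26/81, 16/81]
  s_4: [29/81, 5/27, 23/81, 14/81]
P^3 =
  s_1: [28/81, 139/729, 212/729, 14/81]
  s_2: [244/729, 47/243, 215/729, 43/243]
  s_3: [265/729, 136/729, 208/729, 40/243]
  s_4: [253/729, 139/729, 212/729, 125/729]
P^4 =
  s_1: [2293/6561, 1246/6561, 634/2187, 1120/6561]
  s_2: [2306/6561, 1243/6561, 1898/6561, 1114/6561]
  s_3: [758/2187, 1250/6561, 1907/6561, 1130/6561]
  s_4: [764/2187, 1246/6561, 634/2187, 1121/6561]
P^5 =
  s_1: [6868/19683, 3740/19683, 17125/59049, 10100/59049]
  s_2: [20585/59049, 11224/59049, 5710/19683, 3370/19683]
  s_3: [20630/59049, 11215/59049, 17119/59049, 10085/59049]
  s_4: [20605/59049, 3740/19683, 17125/59049, 10099/59049]

(P^5)[s_3 -> s_3] = 17119/59049

Answer: 17119/59049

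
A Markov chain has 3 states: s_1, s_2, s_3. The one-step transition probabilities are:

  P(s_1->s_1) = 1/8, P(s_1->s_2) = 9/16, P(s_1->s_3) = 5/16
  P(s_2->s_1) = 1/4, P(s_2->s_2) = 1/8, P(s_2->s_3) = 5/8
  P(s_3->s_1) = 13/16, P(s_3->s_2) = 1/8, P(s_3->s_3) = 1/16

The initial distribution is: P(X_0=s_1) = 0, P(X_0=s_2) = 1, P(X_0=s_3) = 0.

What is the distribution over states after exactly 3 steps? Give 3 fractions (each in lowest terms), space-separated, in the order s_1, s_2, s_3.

Propagating the distribution step by step (d_{t+1} = d_t * P):
d_0 = (s_1=0, s_2=1, s_3=0)
  d_1[s_1] = 0*1/8 + 1*1/4 + 0*13/16 = 1/4
  d_1[s_2] = 0*9/16 + 1*1/8 + 0*1/8 = 1/8
  d_1[s_3] = 0*5/16 + 1*5/8 + 0*1/16 = 5/8
d_1 = (s_1=1/4, s_2=1/8, s_3=5/8)
  d_2[s_1] = 1/4*1/8 + 1/8*1/4 + 5/8*13/16 = 73/128
  d_2[s_2] = 1/4*9/16 + 1/8*1/8 + 5/8*1/8 = 15/64
  d_2[s_3] = 1/4*5/16 + 1/8*5/8 + 5/8*1/16 = 25/128
d_2 = (s_1=73/128, s_2=15/64, s_3=25/128)
  d_3[s_1] = 73/128*1/8 + 15/64*1/4 + 25/128*13/16 = 591/2048
  d_3[s_2] = 73/128*9/16 + 15/64*1/8 + 25/128*1/8 = 767/2048
  d_3[s_3] = 73/128*5/16 + 15/64*5/8 + 25/128*1/16 = 345/1024
d_3 = (s_1=591/2048, s_2=767/2048, s_3=345/1024)

Answer: 591/2048 767/2048 345/1024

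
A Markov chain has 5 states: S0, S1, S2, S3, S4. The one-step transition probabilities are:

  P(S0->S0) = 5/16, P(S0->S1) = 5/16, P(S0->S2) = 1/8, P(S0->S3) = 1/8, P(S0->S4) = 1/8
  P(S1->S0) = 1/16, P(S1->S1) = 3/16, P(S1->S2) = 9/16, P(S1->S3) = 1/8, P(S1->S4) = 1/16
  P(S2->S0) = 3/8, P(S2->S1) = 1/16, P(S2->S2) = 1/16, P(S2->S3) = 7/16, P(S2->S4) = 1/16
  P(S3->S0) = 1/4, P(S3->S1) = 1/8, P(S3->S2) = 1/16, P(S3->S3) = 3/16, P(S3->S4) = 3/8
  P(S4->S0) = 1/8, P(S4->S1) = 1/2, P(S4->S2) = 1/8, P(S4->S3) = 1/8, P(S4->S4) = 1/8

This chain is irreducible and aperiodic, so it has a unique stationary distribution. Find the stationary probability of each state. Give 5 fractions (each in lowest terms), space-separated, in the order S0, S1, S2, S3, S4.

Answer: 1278/5597 1260/5597 5558/27985 5584/27985 4153/27985

Derivation:
The stationary distribution satisfies pi = pi * P, i.e.:
  pi_S0 = 5/16*pi_S0 + 1/16*pi_S1 + 3/8*pi_S2 + 1/4*pi_S3 + 1/8*pi_S4
  pi_S1 = 5/16*pi_S0 + 3/16*pi_S1 + 1/16*pi_S2 + 1/8*pi_S3 + 1/2*pi_S4
  pi_S2 = 1/8*pi_S0 + 9/16*pi_S1 + 1/16*pi_S2 + 1/16*pi_S3 + 1/8*pi_S4
  pi_S3 = 1/8*pi_S0 + 1/8*pi_S1 + 7/16*pi_S2 + 3/16*pi_S3 + 1/8*pi_S4
  pi_S4 = 1/8*pi_S0 + 1/16*pi_S1 + 1/16*pi_S2 + 3/8*pi_S3 + 1/8*pi_S4
with normalization: pi_S0 + pi_S1 + pi_S2 + pi_S3 + pi_S4 = 1.

Using the first 4 balance equations plus normalization, the linear system A*pi = b is:
  [-11/16, 1/16, 3/8, 1/4, 1/8] . pi = 0
  [5/16, -13/16, 1/16, 1/8, 1/2] . pi = 0
  [1/8, 9/16, -15/16, 1/16, 1/8] . pi = 0
  [1/8, 1/8, 7/16, -13/16, 1/8] . pi = 0
  [1, 1, 1, 1, 1] . pi = 1

Solving yields:
  pi_S0 = 1278/5597
  pi_S1 = 1260/5597
  pi_S2 = 5558/27985
  pi_S3 = 5584/27985
  pi_S4 = 4153/27985

Verification (pi * P):
  1278/5597*5/16 + 1260/5597*1/16 + 5558/27985*3/8 + 5584/27985*1/4 + 4153/27985*1/8 = 1278/5597 = pi_S0  (ok)
  1278/5597*5/16 + 1260/5597*3/16 + 5558/27985*1/16 + 5584/27985*1/8 + 4153/27985*1/2 = 1260/5597 = pi_S1  (ok)
  1278/5597*1/8 + 1260/5597*9/16 + 5558/27985*1/16 + 5584/27985*1/16 + 4153/27985*1/8 = 5558/27985 = pi_S2  (ok)
  1278/5597*1/8 + 1260/5597*1/8 + 5558/27985*7/16 + 5584/27985*3/16 + 4153/27985*1/8 = 5584/27985 = pi_S3  (ok)
  1278/5597*1/8 + 1260/5597*1/16 + 5558/27985*1/16 + 5584/27985*3/8 + 4153/27985*1/8 = 4153/27985 = pi_S4  (ok)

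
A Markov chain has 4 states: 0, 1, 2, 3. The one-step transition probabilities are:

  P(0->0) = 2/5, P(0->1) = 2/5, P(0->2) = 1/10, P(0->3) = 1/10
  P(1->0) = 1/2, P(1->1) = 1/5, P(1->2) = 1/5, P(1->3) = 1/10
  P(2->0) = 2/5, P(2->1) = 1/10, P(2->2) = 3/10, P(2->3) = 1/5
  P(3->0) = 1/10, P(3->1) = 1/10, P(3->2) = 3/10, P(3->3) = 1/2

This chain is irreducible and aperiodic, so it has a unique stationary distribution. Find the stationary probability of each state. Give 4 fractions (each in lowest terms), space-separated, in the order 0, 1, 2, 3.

Answer: 208/573 133/573 39/191 115/573

Derivation:
The stationary distribution satisfies pi = pi * P, i.e.:
  pi_0 = 2/5*pi_0 + 1/2*pi_1 + 2/5*pi_2 + 1/10*pi_3
  pi_1 = 2/5*pi_0 + 1/5*pi_1 + 1/10*pi_2 + 1/10*pi_3
  pi_2 = 1/10*pi_0 + 1/5*pi_1 + 3/10*pi_2 + 3/10*pi_3
  pi_3 = 1/10*pi_0 + 1/10*pi_1 + 1/5*pi_2 + 1/2*pi_3
with normalization: pi_0 + pi_1 + pi_2 + pi_3 = 1.

Using the first 3 balance equations plus normalization, the linear system A*pi = b is:
  [-3/5, 1/2, 2/5, 1/10] . pi = 0
  [2/5, -4/5, 1/10, 1/10] . pi = 0
  [1/10, 1/5, -7/10, 3/10] . pi = 0
  [1, 1, 1, 1] . pi = 1

Solving yields:
  pi_0 = 208/573
  pi_1 = 133/573
  pi_2 = 39/191
  pi_3 = 115/573

Verification (pi * P):
  208/573*2/5 + 133/573*1/2 + 39/191*2/5 + 115/573*1/10 = 208/573 = pi_0  (ok)
  208/573*2/5 + 133/573*1/5 + 39/191*1/10 + 115/573*1/10 = 133/573 = pi_1  (ok)
  208/573*1/10 + 133/573*1/5 + 39/191*3/10 + 115/573*3/10 = 39/191 = pi_2  (ok)
  208/573*1/10 + 133/573*1/10 + 39/191*1/5 + 115/573*1/2 = 115/573 = pi_3  (ok)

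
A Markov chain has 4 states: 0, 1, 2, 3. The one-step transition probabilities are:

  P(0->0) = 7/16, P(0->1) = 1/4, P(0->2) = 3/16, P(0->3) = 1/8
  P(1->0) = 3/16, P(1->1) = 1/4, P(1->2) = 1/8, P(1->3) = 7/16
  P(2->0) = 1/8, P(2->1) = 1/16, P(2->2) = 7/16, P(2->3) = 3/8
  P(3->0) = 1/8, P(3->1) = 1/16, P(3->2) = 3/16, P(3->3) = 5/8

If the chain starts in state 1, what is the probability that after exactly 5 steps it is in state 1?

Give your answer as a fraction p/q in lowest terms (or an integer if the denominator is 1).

Computing P^5 by repeated multiplication:
P^1 =
  0: [7/16, 1/4, 3/16, 1/8]
  1: [3/16, 1/4, 1/8, 7/16]
  2: [1/8, 1/16, 7/16, 3/8]
  3: [1/8, 1/16, 3/16, 5/8]
P^2 =
  0: [71/256, 49/256, 7/32, 5/16]
  1: [51/256, 37/256, 13/64, 29/64]
  2: [43/256, 25/256, 75/256, 113/256]
  3: [43/256, 25/256, 59/256, 129/256]
P^3 =
  0: [229/1024, 77/512, 943/4096, 1621/4096]
  1: [201/1024, 65/512, 939/4096, 1833/4096]
  2: [47/256, 115/1024, 1043/4096, 1841/4096]
  3: [47/256, 115/1024, 979/4096, 1905/4096]
P^4 =
  0: [3347/16384, 2173/16384, 3861/16384, 7003/16384]
  1: [3183/16384, 2017/16384, 3881/16384, 7303/16384]
  2: [3103/16384, 1933/16384, 125/512, 1837/4096]
  3: [3103/16384, 1933/16384, 123/512, 1853/4096]
P^5 =
  0: [12919/65536, 2059/16384, 62423/262144, 115101/262144]
  1: [12675/65536, 1999/16384, 62659/262144, 116801/262144]
  2: [6277/32768, 7873/65536, 63219/262144, 117217/262144]
  3: [6277/32768, 7873/65536, 62963/262144, 117473/262144]

(P^5)[1 -> 1] = 1999/16384

Answer: 1999/16384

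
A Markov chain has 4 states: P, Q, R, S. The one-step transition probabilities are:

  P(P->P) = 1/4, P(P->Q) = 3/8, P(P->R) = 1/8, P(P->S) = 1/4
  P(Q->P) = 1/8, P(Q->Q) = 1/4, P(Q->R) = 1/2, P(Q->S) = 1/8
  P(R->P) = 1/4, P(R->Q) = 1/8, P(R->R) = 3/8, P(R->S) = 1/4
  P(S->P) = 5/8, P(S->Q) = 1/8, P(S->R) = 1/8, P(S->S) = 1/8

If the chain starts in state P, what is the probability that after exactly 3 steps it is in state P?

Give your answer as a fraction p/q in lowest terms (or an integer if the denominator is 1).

Answer: 73/256

Derivation:
Computing P^3 by repeated multiplication:
P^1 =
  P: [1/4, 3/8, 1/8, 1/4]
  Q: [1/8, 1/4, 1/2, 1/8]
  R: [1/4, 1/8, 3/8, 1/4]
  S: [5/8, 1/8, 1/8, 1/8]
P^2 =
  P: [19/64, 15/64, 19/64, 11/64]
  Q: [17/64, 3/16, 11/32, 13/64]
  R: [21/64, 13/64, 17/64, 13/64]
  S: [9/32, 19/64, 13/64, 7/32]
P^3 =
  P: [73/256, 117/512, 147/512, 51/256]
  Q: [155/512, 55/256, 9/32, 103/512]
  R: [77/256, 119/512, 137/512, 51/256]
  S: [151/512, 119/512, 147/512, 95/512]

(P^3)[P -> P] = 73/256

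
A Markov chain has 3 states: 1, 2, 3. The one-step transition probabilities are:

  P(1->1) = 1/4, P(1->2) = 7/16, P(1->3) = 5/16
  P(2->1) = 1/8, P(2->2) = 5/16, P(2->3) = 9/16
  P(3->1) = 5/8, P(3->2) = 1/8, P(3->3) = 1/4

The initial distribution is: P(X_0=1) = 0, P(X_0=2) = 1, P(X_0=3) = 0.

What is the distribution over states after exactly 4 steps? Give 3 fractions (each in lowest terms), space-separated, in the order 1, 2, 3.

Propagating the distribution step by step (d_{t+1} = d_t * P):
d_0 = (1=0, 2=1, 3=0)
  d_1[1] = 0*1/4 + 1*1/8 + 0*5/8 = 1/8
  d_1[2] = 0*7/16 + 1*5/16 + 0*1/8 = 5/16
  d_1[3] = 0*5/16 + 1*9/16 + 0*1/4 = 9/16
d_1 = (1=1/8, 2=5/16, 3=9/16)
  d_2[1] = 1/8*1/4 + 5/16*1/8 + 9/16*5/8 = 27/64
  d_2[2] = 1/8*7/16 + 5/16*5/16 + 9/16*1/8 = 57/256
  d_2[3] = 1/8*5/16 + 5/16*9/16 + 9/16*1/4 = 91/256
d_2 = (1=27/64, 2=57/256, 3=91/256)
  d_3[1] = 27/64*1/4 + 57/256*1/8 + 91/256*5/8 = 91/256
  d_3[2] = 27/64*7/16 + 57/256*5/16 + 91/256*1/8 = 1223/4096
  d_3[3] = 27/64*5/16 + 57/256*9/16 + 91/256*1/4 = 1417/4096
d_3 = (1=91/256, 2=1223/4096, 3=1417/4096)
  d_4[1] = 91/256*1/4 + 1223/4096*1/8 + 1417/4096*5/8 = 2805/8192
  d_4[2] = 91/256*7/16 + 1223/4096*5/16 + 1417/4096*1/8 = 19141/65536
  d_4[3] = 91/256*5/16 + 1223/4096*9/16 + 1417/4096*1/4 = 23955/65536
d_4 = (1=2805/8192, 2=19141/65536, 3=23955/65536)

Answer: 2805/8192 19141/65536 23955/65536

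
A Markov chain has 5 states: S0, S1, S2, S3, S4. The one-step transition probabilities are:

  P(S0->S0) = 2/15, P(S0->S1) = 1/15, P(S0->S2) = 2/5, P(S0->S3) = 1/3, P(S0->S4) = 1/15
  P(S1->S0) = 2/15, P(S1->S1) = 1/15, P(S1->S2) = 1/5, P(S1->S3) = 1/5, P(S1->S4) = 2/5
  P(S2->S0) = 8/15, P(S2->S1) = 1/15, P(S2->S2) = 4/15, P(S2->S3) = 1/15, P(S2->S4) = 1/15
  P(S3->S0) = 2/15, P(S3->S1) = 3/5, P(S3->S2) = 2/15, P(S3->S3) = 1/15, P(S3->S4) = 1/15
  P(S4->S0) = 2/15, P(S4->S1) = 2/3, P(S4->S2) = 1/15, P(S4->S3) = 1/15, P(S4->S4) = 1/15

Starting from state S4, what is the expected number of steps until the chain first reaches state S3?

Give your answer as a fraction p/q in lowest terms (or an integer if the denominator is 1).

Answer: 9945/1582

Derivation:
Let h_i = expected steps to first reach S3 from state i.
Boundary: h_S3 = 0.
First-step equations for the other states:
  h_S0 = 1 + 2/15*h_S0 + 1/15*h_S1 + 2/5*h_S2 + 1/3*h_S3 + 1/15*h_S4
  h_S1 = 1 + 2/15*h_S0 + 1/15*h_S1 + 1/5*h_S2 + 1/5*h_S3 + 2/5*h_S4
  h_S2 = 1 + 8/15*h_S0 + 1/15*h_S1 + 4/15*h_S2 + 1/15*h_S3 + 1/15*h_S4
  h_S4 = 1 + 2/15*h_S0 + 2/3*h_S1 + 1/15*h_S2 + 1/15*h_S3 + 1/15*h_S4

Substituting h_S3 = 0 and rearranging gives the linear system (I - Q) h = 1:
  [13/15, -1/15, -2/5, -1/15] . (h_S0, h_S1, h_S2, h_S4) = 1
  [-2/15, 14/15, -1/5, -2/5] . (h_S0, h_S1, h_S2, h_S4) = 1
  [-8/15, -1/15, 11/15, -1/15] . (h_S0, h_S1, h_S2, h_S4) = 1
  [-2/15, -2/3, -1/15, 14/15] . (h_S0, h_S1, h_S2, h_S4) = 1

Solving yields:
  h_S0 = 3825/791
  h_S1 = 9075/1582
  h_S2 = 675/113
  h_S4 = 9945/1582

Starting state is S4, so the expected hitting time is h_S4 = 9945/1582.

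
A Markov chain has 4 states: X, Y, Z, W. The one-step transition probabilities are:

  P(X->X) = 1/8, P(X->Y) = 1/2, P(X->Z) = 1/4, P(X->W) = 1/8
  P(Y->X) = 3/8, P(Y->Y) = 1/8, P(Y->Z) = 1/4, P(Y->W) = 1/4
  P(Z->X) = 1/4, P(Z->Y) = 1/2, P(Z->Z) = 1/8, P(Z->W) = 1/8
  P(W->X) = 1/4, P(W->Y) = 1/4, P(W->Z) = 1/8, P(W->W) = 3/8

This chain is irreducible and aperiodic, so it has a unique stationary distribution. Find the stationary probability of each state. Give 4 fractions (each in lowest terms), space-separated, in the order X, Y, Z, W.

The stationary distribution satisfies pi = pi * P, i.e.:
  pi_X = 1/8*pi_X + 3/8*pi_Y + 1/4*pi_Z + 1/4*pi_W
  pi_Y = 1/2*pi_X + 1/8*pi_Y + 1/2*pi_Z + 1/4*pi_W
  pi_Z = 1/4*pi_X + 1/4*pi_Y + 1/8*pi_Z + 1/8*pi_W
  pi_W = 1/8*pi_X + 1/4*pi_Y + 1/8*pi_Z + 3/8*pi_W
with normalization: pi_X + pi_Y + pi_Z + pi_W = 1.

Using the first 3 balance equations plus normalization, the linear system A*pi = b is:
  [-7/8, 3/8, 1/4, 1/4] . pi = 0
  [1/2, -7/8, 1/2, 1/4] . pi = 0
  [1/4, 1/4, -7/8, 1/8] . pi = 0
  [1, 1, 1, 1] . pi = 1

Solving yields:
  pi_X = 79/306
  pi_Y = 11/34
  pi_Z = 121/612
  pi_W = 15/68

Verification (pi * P):
  79/306*1/8 + 11/34*3/8 + 121/612*1/4 + 15/68*1/4 = 79/306 = pi_X  (ok)
  79/306*1/2 + 11/34*1/8 + 121/612*1/2 + 15/68*1/4 = 11/34 = pi_Y  (ok)
  79/306*1/4 + 11/34*1/4 + 121/612*1/8 + 15/68*1/8 = 121/612 = pi_Z  (ok)
  79/306*1/8 + 11/34*1/4 + 121/612*1/8 + 15/68*3/8 = 15/68 = pi_W  (ok)

Answer: 79/306 11/34 121/612 15/68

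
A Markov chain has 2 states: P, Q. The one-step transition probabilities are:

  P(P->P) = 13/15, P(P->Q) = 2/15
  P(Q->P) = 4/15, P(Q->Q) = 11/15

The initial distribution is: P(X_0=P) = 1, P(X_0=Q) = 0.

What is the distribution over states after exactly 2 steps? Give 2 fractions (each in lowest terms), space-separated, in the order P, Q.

Answer: 59/75 16/75

Derivation:
Propagating the distribution step by step (d_{t+1} = d_t * P):
d_0 = (P=1, Q=0)
  d_1[P] = 1*13/15 + 0*4/15 = 13/15
  d_1[Q] = 1*2/15 + 0*11/15 = 2/15
d_1 = (P=13/15, Q=2/15)
  d_2[P] = 13/15*13/15 + 2/15*4/15 = 59/75
  d_2[Q] = 13/15*2/15 + 2/15*11/15 = 16/75
d_2 = (P=59/75, Q=16/75)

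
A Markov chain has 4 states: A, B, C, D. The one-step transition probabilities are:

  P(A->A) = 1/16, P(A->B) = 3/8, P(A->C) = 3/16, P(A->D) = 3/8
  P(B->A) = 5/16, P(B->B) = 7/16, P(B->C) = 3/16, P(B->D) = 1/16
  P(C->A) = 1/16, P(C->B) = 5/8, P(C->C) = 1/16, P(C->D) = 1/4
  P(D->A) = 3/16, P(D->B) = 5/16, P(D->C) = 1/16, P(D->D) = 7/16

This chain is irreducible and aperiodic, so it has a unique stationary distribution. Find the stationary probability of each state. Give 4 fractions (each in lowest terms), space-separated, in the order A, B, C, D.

The stationary distribution satisfies pi = pi * P, i.e.:
  pi_A = 1/16*pi_A + 5/16*pi_B + 1/16*pi_C + 3/16*pi_D
  pi_B = 3/8*pi_A + 7/16*pi_B + 5/8*pi_C + 5/16*pi_D
  pi_C = 3/16*pi_A + 3/16*pi_B + 1/16*pi_C + 1/16*pi_D
  pi_D = 3/8*pi_A + 1/16*pi_B + 1/4*pi_C + 7/16*pi_D
with normalization: pi_A + pi_B + pi_C + pi_D = 1.

Using the first 3 balance equations plus normalization, the linear system A*pi = b is:
  [-15/16, 5/16, 1/16, 3/16] . pi = 0
  [3/8, -9/16, 5/8, 5/16] . pi = 0
  [3/16, 3/16, -15/16, 1/16] . pi = 0
  [1, 1, 1, 1] . pi = 1

Solving yields:
  pi_A = 191/965
  pi_B = 813/1930
  pi_C = 27/193
  pi_D = 93/386

Verification (pi * P):
  191/965*1/16 + 813/1930*5/16 + 27/193*1/16 + 93/386*3/16 = 191/965 = pi_A  (ok)
  191/965*3/8 + 813/1930*7/16 + 27/193*5/8 + 93/386*5/16 = 813/1930 = pi_B  (ok)
  191/965*3/16 + 813/1930*3/16 + 27/193*1/16 + 93/386*1/16 = 27/193 = pi_C  (ok)
  191/965*3/8 + 813/1930*1/16 + 27/193*1/4 + 93/386*7/16 = 93/386 = pi_D  (ok)

Answer: 191/965 813/1930 27/193 93/386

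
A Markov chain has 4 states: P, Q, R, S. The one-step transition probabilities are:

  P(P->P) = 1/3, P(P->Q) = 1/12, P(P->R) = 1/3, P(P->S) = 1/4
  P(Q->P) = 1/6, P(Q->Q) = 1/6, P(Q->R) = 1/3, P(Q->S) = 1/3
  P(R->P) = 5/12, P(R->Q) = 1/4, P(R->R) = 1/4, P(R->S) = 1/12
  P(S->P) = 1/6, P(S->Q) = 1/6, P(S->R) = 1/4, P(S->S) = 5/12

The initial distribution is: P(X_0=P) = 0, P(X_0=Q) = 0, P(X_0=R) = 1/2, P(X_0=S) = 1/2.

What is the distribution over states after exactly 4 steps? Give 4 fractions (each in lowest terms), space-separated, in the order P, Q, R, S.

Propagating the distribution step by step (d_{t+1} = d_t * P):
d_0 = (P=0, Q=0, R=1/2, S=1/2)
  d_1[P] = 0*1/3 + 0*1/6 + 1/2*5/12 + 1/2*1/6 = 7/24
  d_1[Q] = 0*1/12 + 0*1/6 + 1/2*1/4 + 1/2*1/6 = 5/24
  d_1[R] = 0*1/3 + 0*1/3 + 1/2*1/4 + 1/2*1/4 = 1/4
  d_1[S] = 0*1/4 + 0*1/3 + 1/2*1/12 + 1/2*5/12 = 1/4
d_1 = (P=7/24, Q=5/24, R=1/4, S=1/4)
  d_2[P] = 7/24*1/3 + 5/24*1/6 + 1/4*5/12 + 1/4*1/6 = 5/18
  d_2[Q] = 7/24*1/12 + 5/24*1/6 + 1/4*1/4 + 1/4*1/6 = 47/288
  d_2[R] = 7/24*1/3 + 5/24*1/3 + 1/4*1/4 + 1/4*1/4 = 7/24
  d_2[S] = 7/24*1/4 + 5/24*1/3 + 1/4*1/12 + 1/4*5/12 = 77/288
d_2 = (P=5/18, Q=47/288, R=7/24, S=77/288)
  d_3[P] = 5/18*1/3 + 47/288*1/6 + 7/24*5/12 + 77/288*1/6 = 247/864
  d_3[Q] = 5/18*1/12 + 47/288*1/6 + 7/24*1/4 + 77/288*1/6 = 145/864
  d_3[R] = 5/18*1/3 + 47/288*1/3 + 7/24*1/4 + 77/288*1/4 = 991/3456
  d_3[S] = 5/18*1/4 + 47/288*1/3 + 7/24*1/12 + 77/288*5/12 = 299/1152
d_3 = (P=247/864, Q=145/864, R=991/3456, S=299/1152)
  d_4[P] = 247/864*1/3 + 145/864*1/6 + 991/3456*5/12 + 299/1152*1/6 = 11861/41472
  d_4[Q] = 247/864*1/12 + 145/864*1/6 + 991/3456*1/4 + 299/1152*1/6 = 2305/13824
  d_4[R] = 247/864*1/3 + 145/864*1/3 + 991/3456*1/4 + 299/1152*1/4 = 373/1296
  d_4[S] = 247/864*1/4 + 145/864*1/3 + 991/3456*1/12 + 299/1152*5/12 = 1345/5184
d_4 = (P=11861/41472, Q=2305/13824, R=373/1296, S=1345/5184)

Answer: 11861/41472 2305/13824 373/1296 1345/5184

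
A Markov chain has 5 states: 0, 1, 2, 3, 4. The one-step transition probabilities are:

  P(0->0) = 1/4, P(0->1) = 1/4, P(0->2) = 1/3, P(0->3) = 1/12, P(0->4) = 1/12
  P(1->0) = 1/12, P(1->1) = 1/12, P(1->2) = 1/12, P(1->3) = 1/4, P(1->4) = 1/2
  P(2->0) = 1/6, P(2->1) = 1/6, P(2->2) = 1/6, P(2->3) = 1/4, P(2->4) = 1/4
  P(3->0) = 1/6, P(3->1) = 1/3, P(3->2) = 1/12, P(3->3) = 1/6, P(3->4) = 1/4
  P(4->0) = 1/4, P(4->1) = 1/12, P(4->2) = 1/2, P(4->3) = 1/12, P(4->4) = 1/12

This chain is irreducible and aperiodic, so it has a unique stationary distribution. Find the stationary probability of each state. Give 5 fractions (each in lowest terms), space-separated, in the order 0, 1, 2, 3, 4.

The stationary distribution satisfies pi = pi * P, i.e.:
  pi_0 = 1/4*pi_0 + 1/12*pi_1 + 1/6*pi_2 + 1/6*pi_3 + 1/4*pi_4
  pi_1 = 1/4*pi_0 + 1/12*pi_1 + 1/6*pi_2 + 1/3*pi_3 + 1/12*pi_4
  pi_2 = 1/3*pi_0 + 1/12*pi_1 + 1/6*pi_2 + 1/12*pi_3 + 1/2*pi_4
  pi_3 = 1/12*pi_0 + 1/4*pi_1 + 1/4*pi_2 + 1/6*pi_3 + 1/12*pi_4
  pi_4 = 1/12*pi_0 + 1/2*pi_1 + 1/4*pi_2 + 1/4*pi_3 + 1/12*pi_4
with normalization: pi_0 + pi_1 + pi_2 + pi_3 + pi_4 = 1.

Using the first 4 balance equations plus normalization, the linear system A*pi = b is:
  [-3/4, 1/12, 1/6, 1/6, 1/4] . pi = 0
  [1/4, -11/12, 1/6, 1/3, 1/12] . pi = 0
  [1/3, 1/12, -5/6, 1/12, 1/2] . pi = 0
  [1/12, 1/4, 1/4, -5/6, 1/12] . pi = 0
  [1, 1, 1, 1, 1] . pi = 1

Solving yields:
  pi_0 = 2520/13529
  pi_1 = 2389/13529
  pi_2 = 3304/13529
  pi_3 = 2265/13529
  pi_4 = 3051/13529

Verification (pi * P):
  2520/13529*1/4 + 2389/13529*1/12 + 3304/13529*1/6 + 2265/13529*1/6 + 3051/13529*1/4 = 2520/13529 = pi_0  (ok)
  2520/13529*1/4 + 2389/13529*1/12 + 3304/13529*1/6 + 2265/13529*1/3 + 3051/13529*1/12 = 2389/13529 = pi_1  (ok)
  2520/13529*1/3 + 2389/13529*1/12 + 3304/13529*1/6 + 2265/13529*1/12 + 3051/13529*1/2 = 3304/13529 = pi_2  (ok)
  2520/13529*1/12 + 2389/13529*1/4 + 3304/13529*1/4 + 2265/13529*1/6 + 3051/13529*1/12 = 2265/13529 = pi_3  (ok)
  2520/13529*1/12 + 2389/13529*1/2 + 3304/13529*1/4 + 2265/13529*1/4 + 3051/13529*1/12 = 3051/13529 = pi_4  (ok)

Answer: 2520/13529 2389/13529 3304/13529 2265/13529 3051/13529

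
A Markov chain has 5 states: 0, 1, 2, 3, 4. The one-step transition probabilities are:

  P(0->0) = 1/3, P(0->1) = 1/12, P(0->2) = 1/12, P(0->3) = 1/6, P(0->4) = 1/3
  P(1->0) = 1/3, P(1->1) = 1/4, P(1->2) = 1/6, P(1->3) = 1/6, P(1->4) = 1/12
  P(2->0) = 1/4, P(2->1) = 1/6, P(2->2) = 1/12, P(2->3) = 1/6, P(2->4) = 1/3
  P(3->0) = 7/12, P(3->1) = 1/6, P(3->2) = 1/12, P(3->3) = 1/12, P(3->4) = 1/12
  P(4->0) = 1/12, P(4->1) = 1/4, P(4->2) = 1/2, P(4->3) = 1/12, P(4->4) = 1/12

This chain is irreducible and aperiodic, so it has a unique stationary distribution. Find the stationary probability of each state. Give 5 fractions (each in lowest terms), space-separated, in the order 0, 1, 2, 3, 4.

Answer: 7219/23943 4142/23943 1460/7981 3307/23943 4895/23943

Derivation:
The stationary distribution satisfies pi = pi * P, i.e.:
  pi_0 = 1/3*pi_0 + 1/3*pi_1 + 1/4*pi_2 + 7/12*pi_3 + 1/12*pi_4
  pi_1 = 1/12*pi_0 + 1/4*pi_1 + 1/6*pi_2 + 1/6*pi_3 + 1/4*pi_4
  pi_2 = 1/12*pi_0 + 1/6*pi_1 + 1/12*pi_2 + 1/12*pi_3 + 1/2*pi_4
  pi_3 = 1/6*pi_0 + 1/6*pi_1 + 1/6*pi_2 + 1/12*pi_3 + 1/12*pi_4
  pi_4 = 1/3*pi_0 + 1/12*pi_1 + 1/3*pi_2 + 1/12*pi_3 + 1/12*pi_4
with normalization: pi_0 + pi_1 + pi_2 + pi_3 + pi_4 = 1.

Using the first 4 balance equations plus normalization, the linear system A*pi = b is:
  [-2/3, 1/3, 1/4, 7/12, 1/12] . pi = 0
  [1/12, -3/4, 1/6, 1/6, 1/4] . pi = 0
  [1/12, 1/6, -11/12, 1/12, 1/2] . pi = 0
  [1/6, 1/6, 1/6, -11/12, 1/12] . pi = 0
  [1, 1, 1, 1, 1] . pi = 1

Solving yields:
  pi_0 = 7219/23943
  pi_1 = 4142/23943
  pi_2 = 1460/7981
  pi_3 = 3307/23943
  pi_4 = 4895/23943

Verification (pi * P):
  7219/23943*1/3 + 4142/23943*1/3 + 1460/7981*1/4 + 3307/23943*7/12 + 4895/23943*1/12 = 7219/23943 = pi_0  (ok)
  7219/23943*1/12 + 4142/23943*1/4 + 1460/7981*1/6 + 3307/23943*1/6 + 4895/23943*1/4 = 4142/23943 = pi_1  (ok)
  7219/23943*1/12 + 4142/23943*1/6 + 1460/7981*1/12 + 3307/23943*1/12 + 4895/23943*1/2 = 1460/7981 = pi_2  (ok)
  7219/23943*1/6 + 4142/23943*1/6 + 1460/7981*1/6 + 3307/23943*1/12 + 4895/23943*1/12 = 3307/23943 = pi_3  (ok)
  7219/23943*1/3 + 4142/23943*1/12 + 1460/7981*1/3 + 3307/23943*1/12 + 4895/23943*1/12 = 4895/23943 = pi_4  (ok)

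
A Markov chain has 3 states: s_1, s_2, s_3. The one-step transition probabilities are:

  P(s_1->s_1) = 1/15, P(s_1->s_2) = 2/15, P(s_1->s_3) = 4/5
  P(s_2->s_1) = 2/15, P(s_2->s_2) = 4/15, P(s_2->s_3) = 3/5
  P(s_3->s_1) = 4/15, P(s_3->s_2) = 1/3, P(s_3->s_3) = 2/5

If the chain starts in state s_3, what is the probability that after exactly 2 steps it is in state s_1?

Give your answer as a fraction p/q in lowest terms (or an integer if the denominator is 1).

Computing P^2 by repeated multiplication:
P^1 =
  s_1: [1/15, 2/15, 4/5]
  s_2: [2/15, 4/15, 3/5]
  s_3: [4/15, 1/3, 2/5]
P^2 =
  s_1: [53/225, 14/45, 34/75]
  s_2: [46/225, 13/45, 38/75]
  s_3: [38/225, 58/225, 43/75]

(P^2)[s_3 -> s_1] = 38/225

Answer: 38/225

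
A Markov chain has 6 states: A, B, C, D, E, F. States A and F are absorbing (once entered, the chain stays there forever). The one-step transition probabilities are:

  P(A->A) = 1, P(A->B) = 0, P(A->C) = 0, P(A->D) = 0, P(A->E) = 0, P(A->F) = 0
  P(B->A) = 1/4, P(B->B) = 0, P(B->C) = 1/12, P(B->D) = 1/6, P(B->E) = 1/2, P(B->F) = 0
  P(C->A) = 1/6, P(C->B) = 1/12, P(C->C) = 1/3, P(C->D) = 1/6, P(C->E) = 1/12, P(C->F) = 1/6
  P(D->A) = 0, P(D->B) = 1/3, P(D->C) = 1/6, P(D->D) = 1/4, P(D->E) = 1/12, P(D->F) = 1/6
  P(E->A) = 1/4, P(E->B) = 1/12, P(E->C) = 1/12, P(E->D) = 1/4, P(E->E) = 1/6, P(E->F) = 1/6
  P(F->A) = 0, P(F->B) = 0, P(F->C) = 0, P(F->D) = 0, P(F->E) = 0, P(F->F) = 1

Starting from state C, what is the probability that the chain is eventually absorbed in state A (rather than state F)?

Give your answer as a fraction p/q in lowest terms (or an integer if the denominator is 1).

Answer: 77/149

Derivation:
Let a_i = P(absorbed in A | start in state i).
Boundary conditions: a_A = 1, a_F = 0.
For each transient state i, a_i = sum_j P(i->j) * a_j:
  a_B = 1/4*a_A + 0*a_B + 1/12*a_C + 1/6*a_D + 1/2*a_E + 0*a_F
  a_C = 1/6*a_A + 1/12*a_B + 1/3*a_C + 1/6*a_D + 1/12*a_E + 1/6*a_F
  a_D = 0*a_A + 1/3*a_B + 1/6*a_C + 1/4*a_D + 1/12*a_E + 1/6*a_F
  a_E = 1/4*a_A + 1/12*a_B + 1/12*a_C + 1/4*a_D + 1/6*a_E + 1/6*a_F

Substituting a_A = 1 and a_F = 0, rearrange to (I - Q) a = r where r[i] = P(i -> A):
  [1, -1/12, -1/6, -1/2] . (a_B, a_C, a_D, a_E) = 1/4
  [-1/12, 2/3, -1/6, -1/12] . (a_B, a_C, a_D, a_E) = 1/6
  [-1/3, -1/6, 3/4, -1/12] . (a_B, a_C, a_D, a_E) = 0
  [-1/12, -1/12, -1/4, 5/6] . (a_B, a_C, a_D, a_E) = 1/4

Solving yields:
  a_B = 1836/2831
  a_C = 77/149
  a_D = 1316/2831
  a_E = 1574/2831

Starting state is C, so the absorption probability is a_C = 77/149.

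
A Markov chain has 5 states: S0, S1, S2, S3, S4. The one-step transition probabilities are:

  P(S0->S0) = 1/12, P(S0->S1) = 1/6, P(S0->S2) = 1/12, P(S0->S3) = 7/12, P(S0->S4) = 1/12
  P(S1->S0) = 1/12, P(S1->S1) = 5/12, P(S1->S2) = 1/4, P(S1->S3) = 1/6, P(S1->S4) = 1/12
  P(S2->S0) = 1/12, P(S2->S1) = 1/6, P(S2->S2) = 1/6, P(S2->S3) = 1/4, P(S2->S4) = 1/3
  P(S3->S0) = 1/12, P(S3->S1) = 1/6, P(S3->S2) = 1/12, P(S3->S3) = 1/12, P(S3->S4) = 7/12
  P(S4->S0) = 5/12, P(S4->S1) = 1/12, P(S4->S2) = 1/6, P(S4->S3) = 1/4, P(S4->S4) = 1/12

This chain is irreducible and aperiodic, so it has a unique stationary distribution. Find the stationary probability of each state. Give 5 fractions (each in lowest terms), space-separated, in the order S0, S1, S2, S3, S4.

The stationary distribution satisfies pi = pi * P, i.e.:
  pi_S0 = 1/12*pi_S0 + 1/12*pi_S1 + 1/12*pi_S2 + 1/12*pi_S3 + 5/12*pi_S4
  pi_S1 = 1/6*pi_S0 + 5/12*pi_S1 + 1/6*pi_S2 + 1/6*pi_S3 + 1/12*pi_S4
  pi_S2 = 1/12*pi_S0 + 1/4*pi_S1 + 1/6*pi_S2 + 1/12*pi_S3 + 1/6*pi_S4
  pi_S3 = 7/12*pi_S0 + 1/6*pi_S1 + 1/4*pi_S2 + 1/12*pi_S3 + 1/4*pi_S4
  pi_S4 = 1/12*pi_S0 + 1/12*pi_S1 + 1/3*pi_S2 + 7/12*pi_S3 + 1/12*pi_S4
with normalization: pi_S0 + pi_S1 + pi_S2 + pi_S3 + pi_S4 = 1.

Using the first 4 balance equations plus normalization, the linear system A*pi = b is:
  [-11/12, 1/12, 1/12, 1/12, 5/12] . pi = 0
  [1/6, -7/12, 1/6, 1/6, 1/12] . pi = 0
  [1/12, 1/4, -5/6, 1/12, 1/6] . pi = 0
  [7/12, 1/6, 1/4, -11/12, 1/4] . pi = 0
  [1, 1, 1, 1, 1] . pi = 1

Solving yields:
  pi_S0 = 85/516
  pi_S1 = 151/774
  pi_S2 = 115/774
  pi_S3 = 383/1548
  pi_S4 = 21/86

Verification (pi * P):
  85/516*1/12 + 151/774*1/12 + 115/774*1/12 + 383/1548*1/12 + 21/86*5/12 = 85/516 = pi_S0  (ok)
  85/516*1/6 + 151/774*5/12 + 115/774*1/6 + 383/1548*1/6 + 21/86*1/12 = 151/774 = pi_S1  (ok)
  85/516*1/12 + 151/774*1/4 + 115/774*1/6 + 383/1548*1/12 + 21/86*1/6 = 115/774 = pi_S2  (ok)
  85/516*7/12 + 151/774*1/6 + 115/774*1/4 + 383/1548*1/12 + 21/86*1/4 = 383/1548 = pi_S3  (ok)
  85/516*1/12 + 151/774*1/12 + 115/774*1/3 + 383/1548*7/12 + 21/86*1/12 = 21/86 = pi_S4  (ok)

Answer: 85/516 151/774 115/774 383/1548 21/86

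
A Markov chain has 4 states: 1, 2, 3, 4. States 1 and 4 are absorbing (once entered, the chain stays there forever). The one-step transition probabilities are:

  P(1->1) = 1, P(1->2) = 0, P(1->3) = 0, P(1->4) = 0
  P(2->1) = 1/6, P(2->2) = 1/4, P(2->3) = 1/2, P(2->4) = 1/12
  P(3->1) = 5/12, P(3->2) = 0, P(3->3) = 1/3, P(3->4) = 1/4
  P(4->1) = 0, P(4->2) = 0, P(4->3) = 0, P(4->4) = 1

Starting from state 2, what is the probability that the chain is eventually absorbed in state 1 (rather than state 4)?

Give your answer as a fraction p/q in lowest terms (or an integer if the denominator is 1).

Let a_i = P(absorbed in 1 | start in state i).
Boundary conditions: a_1 = 1, a_4 = 0.
For each transient state i, a_i = sum_j P(i->j) * a_j:
  a_2 = 1/6*a_1 + 1/4*a_2 + 1/2*a_3 + 1/12*a_4
  a_3 = 5/12*a_1 + 0*a_2 + 1/3*a_3 + 1/4*a_4

Substituting a_1 = 1 and a_4 = 0, rearrange to (I - Q) a = r where r[i] = P(i -> 1):
  [3/4, -1/2] . (a_2, a_3) = 1/6
  [0, 2/3] . (a_2, a_3) = 5/12

Solving yields:
  a_2 = 23/36
  a_3 = 5/8

Starting state is 2, so the absorption probability is a_2 = 23/36.

Answer: 23/36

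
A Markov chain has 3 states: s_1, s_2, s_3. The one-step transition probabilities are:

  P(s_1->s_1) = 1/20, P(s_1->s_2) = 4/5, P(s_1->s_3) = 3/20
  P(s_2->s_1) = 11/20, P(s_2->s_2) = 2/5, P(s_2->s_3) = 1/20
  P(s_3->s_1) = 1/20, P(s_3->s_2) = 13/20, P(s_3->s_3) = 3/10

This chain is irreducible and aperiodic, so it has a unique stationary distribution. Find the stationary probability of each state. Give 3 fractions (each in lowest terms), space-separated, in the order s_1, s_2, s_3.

Answer: 31/94 263/470 26/235

Derivation:
The stationary distribution satisfies pi = pi * P, i.e.:
  pi_s_1 = 1/20*pi_s_1 + 11/20*pi_s_2 + 1/20*pi_s_3
  pi_s_2 = 4/5*pi_s_1 + 2/5*pi_s_2 + 13/20*pi_s_3
  pi_s_3 = 3/20*pi_s_1 + 1/20*pi_s_2 + 3/10*pi_s_3
with normalization: pi_s_1 + pi_s_2 + pi_s_3 = 1.

Using the first 2 balance equations plus normalization, the linear system A*pi = b is:
  [-19/20, 11/20, 1/20] . pi = 0
  [4/5, -3/5, 13/20] . pi = 0
  [1, 1, 1] . pi = 1

Solving yields:
  pi_s_1 = 31/94
  pi_s_2 = 263/470
  pi_s_3 = 26/235

Verification (pi * P):
  31/94*1/20 + 263/470*11/20 + 26/235*1/20 = 31/94 = pi_s_1  (ok)
  31/94*4/5 + 263/470*2/5 + 26/235*13/20 = 263/470 = pi_s_2  (ok)
  31/94*3/20 + 263/470*1/20 + 26/235*3/10 = 26/235 = pi_s_3  (ok)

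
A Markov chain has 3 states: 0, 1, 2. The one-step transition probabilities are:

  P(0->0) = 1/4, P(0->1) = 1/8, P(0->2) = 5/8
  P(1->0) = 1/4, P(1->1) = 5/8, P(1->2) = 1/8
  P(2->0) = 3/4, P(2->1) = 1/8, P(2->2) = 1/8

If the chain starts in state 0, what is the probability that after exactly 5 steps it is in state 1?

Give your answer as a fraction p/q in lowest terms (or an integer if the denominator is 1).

Computing P^5 by repeated multiplication:
P^1 =
  0: [1/4, 1/8, 5/8]
  1: [1/4, 5/8, 1/8]
  2: [3/4, 1/8, 1/8]
P^2 =
  0: [9/16, 3/16, 1/4]
  1: [5/16, 7/16, 1/4]
  2: [5/16, 3/16, 1/2]
P^3 =
  0: [3/8, 7/32, 13/32]
  1: [3/8, 11/32, 9/32]
  2: [1/2, 7/32, 9/32]
P^4 =
  0: [29/64, 15/64, 5/16]
  1: [25/64, 19/64, 5/16]
  2: [25/64, 15/64, 3/8]
P^5 =
  0: [13/32, 31/128, 45/128]
  1: [13/32, 35/128, 41/128]
  2: [7/16, 31/128, 41/128]

(P^5)[0 -> 1] = 31/128

Answer: 31/128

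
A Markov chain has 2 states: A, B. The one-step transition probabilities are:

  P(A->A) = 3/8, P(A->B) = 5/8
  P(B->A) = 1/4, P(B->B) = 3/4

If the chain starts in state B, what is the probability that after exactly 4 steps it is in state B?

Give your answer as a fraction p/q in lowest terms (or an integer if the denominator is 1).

Computing P^4 by repeated multiplication:
P^1 =
  A: [3/8, 5/8]
  B: [1/4, 3/4]
P^2 =
  A: [19/64, 45/64]
  B: [9/32, 23/32]
P^3 =
  A: [147/512, 365/512]
  B: [73/256, 183/256]
P^4 =
  A: [1171/4096, 2925/4096]
  B: [585/2048, 1463/2048]

(P^4)[B -> B] = 1463/2048

Answer: 1463/2048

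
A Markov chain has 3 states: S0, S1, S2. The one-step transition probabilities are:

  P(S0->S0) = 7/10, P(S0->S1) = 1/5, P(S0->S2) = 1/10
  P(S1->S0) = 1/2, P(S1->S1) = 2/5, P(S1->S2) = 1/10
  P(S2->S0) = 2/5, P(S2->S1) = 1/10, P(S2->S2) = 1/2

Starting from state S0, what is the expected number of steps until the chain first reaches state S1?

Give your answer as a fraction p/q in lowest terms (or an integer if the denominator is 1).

Let h_i = expected steps to first reach S1 from state i.
Boundary: h_S1 = 0.
First-step equations for the other states:
  h_S0 = 1 + 7/10*h_S0 + 1/5*h_S1 + 1/10*h_S2
  h_S2 = 1 + 2/5*h_S0 + 1/10*h_S1 + 1/2*h_S2

Substituting h_S1 = 0 and rearranging gives the linear system (I - Q) h = 1:
  [3/10, -1/10] . (h_S0, h_S2) = 1
  [-2/5, 1/2] . (h_S0, h_S2) = 1

Solving yields:
  h_S0 = 60/11
  h_S2 = 70/11

Starting state is S0, so the expected hitting time is h_S0 = 60/11.

Answer: 60/11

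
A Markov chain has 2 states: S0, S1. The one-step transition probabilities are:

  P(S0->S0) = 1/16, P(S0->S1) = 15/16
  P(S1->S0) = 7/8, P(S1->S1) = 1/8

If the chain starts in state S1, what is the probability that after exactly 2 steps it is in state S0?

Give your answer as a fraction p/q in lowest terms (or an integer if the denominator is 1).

Answer: 21/128

Derivation:
Computing P^2 by repeated multiplication:
P^1 =
  S0: [1/16, 15/16]
  S1: [7/8, 1/8]
P^2 =
  S0: [211/256, 45/256]
  S1: [21/128, 107/128]

(P^2)[S1 -> S0] = 21/128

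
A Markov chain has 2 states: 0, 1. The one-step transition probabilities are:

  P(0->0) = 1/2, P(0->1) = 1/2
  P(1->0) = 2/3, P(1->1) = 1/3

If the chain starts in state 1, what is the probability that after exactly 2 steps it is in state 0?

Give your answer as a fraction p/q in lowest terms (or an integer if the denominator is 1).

Computing P^2 by repeated multiplication:
P^1 =
  0: [1/2, 1/2]
  1: [2/3, 1/3]
P^2 =
  0: [7/12, 5/12]
  1: [5/9, 4/9]

(P^2)[1 -> 0] = 5/9

Answer: 5/9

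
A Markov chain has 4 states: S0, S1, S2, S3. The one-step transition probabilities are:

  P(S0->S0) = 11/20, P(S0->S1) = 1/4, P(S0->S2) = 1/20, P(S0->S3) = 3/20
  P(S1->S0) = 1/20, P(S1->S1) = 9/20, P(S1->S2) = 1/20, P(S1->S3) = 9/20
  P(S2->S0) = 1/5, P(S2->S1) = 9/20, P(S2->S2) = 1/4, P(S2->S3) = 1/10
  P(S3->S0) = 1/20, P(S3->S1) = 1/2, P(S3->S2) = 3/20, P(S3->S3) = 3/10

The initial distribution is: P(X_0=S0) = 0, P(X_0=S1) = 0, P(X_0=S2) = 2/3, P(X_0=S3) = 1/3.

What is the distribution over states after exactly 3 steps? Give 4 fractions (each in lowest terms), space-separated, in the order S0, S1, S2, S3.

Answer: 581/4000 10409/24000 1229/12000 2549/8000

Derivation:
Propagating the distribution step by step (d_{t+1} = d_t * P):
d_0 = (S0=0, S1=0, S2=2/3, S3=1/3)
  d_1[S0] = 0*11/20 + 0*1/20 + 2/3*1/5 + 1/3*1/20 = 3/20
  d_1[S1] = 0*1/4 + 0*9/20 + 2/3*9/20 + 1/3*1/2 = 7/15
  d_1[S2] = 0*1/20 + 0*1/20 + 2/3*1/4 + 1/3*3/20 = 13/60
  d_1[S3] = 0*3/20 + 0*9/20 + 2/3*1/10 + 1/3*3/10 = 1/6
d_1 = (S0=3/20, S1=7/15, S2=13/60, S3=1/6)
  d_2[S0] = 3/20*11/20 + 7/15*1/20 + 13/60*1/5 + 1/6*1/20 = 63/400
  d_2[S1] = 3/20*1/4 + 7/15*9/20 + 13/60*9/20 + 1/6*1/2 = 257/600
  d_2[S2] = 3/20*1/20 + 7/15*1/20 + 13/60*1/4 + 1/6*3/20 = 11/100
  d_2[S3] = 3/20*3/20 + 7/15*9/20 + 13/60*1/10 + 1/6*3/10 = 73/240
d_2 = (S0=63/400, S1=257/600, S2=11/100, S3=73/240)
  d_3[S0] = 63/400*11/20 + 257/600*1/20 + 11/100*1/5 + 73/240*1/20 = 581/4000
  d_3[S1] = 63/400*1/4 + 257/600*9/20 + 11/100*9/20 + 73/240*1/2 = 10409/24000
  d_3[S2] = 63/400*1/20 + 257/600*1/20 + 11/100*1/4 + 73/240*3/20 = 1229/12000
  d_3[S3] = 63/400*3/20 + 257/600*9/20 + 11/100*1/10 + 73/240*3/10 = 2549/8000
d_3 = (S0=581/4000, S1=10409/24000, S2=1229/12000, S3=2549/8000)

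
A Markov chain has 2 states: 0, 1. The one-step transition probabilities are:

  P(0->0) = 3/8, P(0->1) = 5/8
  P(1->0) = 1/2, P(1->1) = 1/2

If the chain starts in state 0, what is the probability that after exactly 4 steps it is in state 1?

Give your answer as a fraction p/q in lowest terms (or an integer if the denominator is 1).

Computing P^4 by repeated multiplication:
P^1 =
  0: [3/8, 5/8]
  1: [1/2, 1/2]
P^2 =
  0: [29/64, 35/64]
  1: [7/16, 9/16]
P^3 =
  0: [227/512, 285/512]
  1: [57/128, 71/128]
P^4 =
  0: [1821/4096, 2275/4096]
  1: [455/1024, 569/1024]

(P^4)[0 -> 1] = 2275/4096

Answer: 2275/4096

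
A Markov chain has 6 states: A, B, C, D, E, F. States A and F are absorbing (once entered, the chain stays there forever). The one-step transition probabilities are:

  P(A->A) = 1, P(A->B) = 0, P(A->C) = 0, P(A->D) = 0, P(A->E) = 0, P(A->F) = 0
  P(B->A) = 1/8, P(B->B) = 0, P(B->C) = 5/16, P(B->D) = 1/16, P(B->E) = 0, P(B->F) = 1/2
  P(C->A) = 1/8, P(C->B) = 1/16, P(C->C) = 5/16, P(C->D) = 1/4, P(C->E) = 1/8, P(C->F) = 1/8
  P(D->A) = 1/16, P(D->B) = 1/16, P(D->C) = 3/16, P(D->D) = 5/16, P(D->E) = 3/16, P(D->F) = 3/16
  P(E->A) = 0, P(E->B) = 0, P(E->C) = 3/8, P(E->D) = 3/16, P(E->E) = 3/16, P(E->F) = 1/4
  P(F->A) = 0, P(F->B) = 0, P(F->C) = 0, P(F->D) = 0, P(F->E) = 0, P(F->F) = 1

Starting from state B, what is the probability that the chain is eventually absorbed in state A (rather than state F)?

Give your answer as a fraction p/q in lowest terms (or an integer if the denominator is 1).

Let a_i = P(absorbed in A | start in state i).
Boundary conditions: a_A = 1, a_F = 0.
For each transient state i, a_i = sum_j P(i->j) * a_j:
  a_B = 1/8*a_A + 0*a_B + 5/16*a_C + 1/16*a_D + 0*a_E + 1/2*a_F
  a_C = 1/8*a_A + 1/16*a_B + 5/16*a_C + 1/4*a_D + 1/8*a_E + 1/8*a_F
  a_D = 1/16*a_A + 1/16*a_B + 3/16*a_C + 5/16*a_D + 3/16*a_E + 3/16*a_F
  a_E = 0*a_A + 0*a_B + 3/8*a_C + 3/16*a_D + 3/16*a_E + 1/4*a_F

Substituting a_A = 1 and a_F = 0, rearrange to (I - Q) a = r where r[i] = P(i -> A):
  [1, -5/16, -1/16, 0] . (a_B, a_C, a_D, a_E) = 1/8
  [-1/16, 11/16, -1/4, -1/8] . (a_B, a_C, a_D, a_E) = 1/8
  [-1/16, -3/16, 11/16, -3/16] . (a_B, a_C, a_D, a_E) = 1/16
  [0, -3/8, -3/16, 13/16] . (a_B, a_C, a_D, a_E) = 0

Solving yields:
  a_B = 4067/16388
  a_C = 5587/16388
  a_D = 4361/16388
  a_E = 3585/16388

Starting state is B, so the absorption probability is a_B = 4067/16388.

Answer: 4067/16388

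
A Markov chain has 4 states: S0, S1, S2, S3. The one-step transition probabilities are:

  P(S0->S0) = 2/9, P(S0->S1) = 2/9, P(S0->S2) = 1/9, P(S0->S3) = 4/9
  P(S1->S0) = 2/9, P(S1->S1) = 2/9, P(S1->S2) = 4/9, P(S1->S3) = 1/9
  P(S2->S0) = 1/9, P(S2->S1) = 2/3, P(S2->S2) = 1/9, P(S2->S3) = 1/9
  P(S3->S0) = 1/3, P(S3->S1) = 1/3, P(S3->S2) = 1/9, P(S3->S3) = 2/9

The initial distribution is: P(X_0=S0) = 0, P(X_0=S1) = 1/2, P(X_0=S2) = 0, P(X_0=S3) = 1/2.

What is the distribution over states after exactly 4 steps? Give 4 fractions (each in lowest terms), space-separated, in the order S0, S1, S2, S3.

Propagating the distribution step by step (d_{t+1} = d_t * P):
d_0 = (S0=0, S1=1/2, S2=0, S3=1/2)
  d_1[S0] = 0*2/9 + 1/2*2/9 + 0*1/9 + 1/2*1/3 = 5/18
  d_1[S1] = 0*2/9 + 1/2*2/9 + 0*2/3 + 1/2*1/3 = 5/18
  d_1[S2] = 0*1/9 + 1/2*4/9 + 0*1/9 + 1/2*1/9 = 5/18
  d_1[S3] = 0*4/9 + 1/2*1/9 + 0*1/9 + 1/2*2/9 = 1/6
d_1 = (S0=5/18, S1=5/18, S2=5/18, S3=1/6)
  d_2[S0] = 5/18*2/9 + 5/18*2/9 + 5/18*1/9 + 1/6*1/3 = 17/81
  d_2[S1] = 5/18*2/9 + 5/18*2/9 + 5/18*2/3 + 1/6*1/3 = 59/162
  d_2[S2] = 5/18*1/9 + 5/18*4/9 + 5/18*1/9 + 1/6*1/9 = 11/54
  d_2[S3] = 5/18*4/9 + 5/18*1/9 + 5/18*1/9 + 1/6*2/9 = 2/9
d_2 = (S0=17/81, S1=59/162, S2=11/54, S3=2/9)
  d_3[S0] = 17/81*2/9 + 59/162*2/9 + 11/54*1/9 + 2/9*1/3 = 109/486
  d_3[S1] = 17/81*2/9 + 59/162*2/9 + 11/54*2/3 + 2/9*1/3 = 82/243
  d_3[S2] = 17/81*1/9 + 59/162*4/9 + 11/54*1/9 + 2/9*1/9 = 113/486
  d_3[S3] = 17/81*4/9 + 59/162*1/9 + 11/54*1/9 + 2/9*2/9 = 50/243
d_3 = (S0=109/486, S1=82/243, S2=113/486, S3=50/243)
  d_4[S0] = 109/486*2/9 + 82/243*2/9 + 113/486*1/9 + 50/243*1/3 = 959/4374
  d_4[S1] = 109/486*2/9 + 82/243*2/9 + 113/486*2/3 + 50/243*1/3 = 254/729
  d_4[S2] = 109/486*1/9 + 82/243*4/9 + 113/486*1/9 + 50/243*1/9 = 163/729
  d_4[S3] = 109/486*4/9 + 82/243*1/9 + 113/486*1/9 + 50/243*2/9 = 913/4374
d_4 = (S0=959/4374, S1=254/729, S2=163/729, S3=913/4374)

Answer: 959/4374 254/729 163/729 913/4374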